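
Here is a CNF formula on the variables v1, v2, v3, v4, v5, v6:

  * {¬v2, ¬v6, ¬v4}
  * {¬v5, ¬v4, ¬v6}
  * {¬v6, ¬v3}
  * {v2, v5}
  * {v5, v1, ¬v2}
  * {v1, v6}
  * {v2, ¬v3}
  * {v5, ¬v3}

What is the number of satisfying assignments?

13

Split on v2, then v5.
  v2=T, v5=T: 6 of the 16 assignments to (v1,v3,v4,v6) work.
  v2=T, v5=F: remaining (v1,v3,v4,v6) ∈ {(T,F,F,F); (T,F,F,T); (T,F,T,F)} — 3.
  v2=F, v5=T: remaining (v1,v3,v4,v6) ∈ {(F,F,F,T); (T,F,F,F); (T,F,F,T); (T,F,T,F)} — 4.
  v2=F, v5=F: a clause becomes empty — 0.
Total: 6 + 3 + 4 + 0 = 13.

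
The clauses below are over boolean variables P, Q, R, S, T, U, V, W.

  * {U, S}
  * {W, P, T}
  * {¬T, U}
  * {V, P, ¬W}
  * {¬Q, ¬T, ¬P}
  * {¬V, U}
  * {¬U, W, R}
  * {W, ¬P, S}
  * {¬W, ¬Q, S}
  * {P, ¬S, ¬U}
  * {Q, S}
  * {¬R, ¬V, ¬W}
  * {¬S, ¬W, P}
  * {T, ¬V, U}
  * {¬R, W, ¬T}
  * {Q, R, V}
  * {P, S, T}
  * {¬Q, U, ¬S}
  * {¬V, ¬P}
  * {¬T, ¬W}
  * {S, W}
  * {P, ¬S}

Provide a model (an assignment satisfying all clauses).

P=T, Q=T, R=F, S=T, T=F, U=T, V=F, W=T

Set P = True and propagate.
  then V is forced to False.
Set Q = True and propagate.
  then T is forced to False.
Try R = False.
For the remaining variables, S = True, U = True, W = True works.
Every clause has at least one true literal under this assignment.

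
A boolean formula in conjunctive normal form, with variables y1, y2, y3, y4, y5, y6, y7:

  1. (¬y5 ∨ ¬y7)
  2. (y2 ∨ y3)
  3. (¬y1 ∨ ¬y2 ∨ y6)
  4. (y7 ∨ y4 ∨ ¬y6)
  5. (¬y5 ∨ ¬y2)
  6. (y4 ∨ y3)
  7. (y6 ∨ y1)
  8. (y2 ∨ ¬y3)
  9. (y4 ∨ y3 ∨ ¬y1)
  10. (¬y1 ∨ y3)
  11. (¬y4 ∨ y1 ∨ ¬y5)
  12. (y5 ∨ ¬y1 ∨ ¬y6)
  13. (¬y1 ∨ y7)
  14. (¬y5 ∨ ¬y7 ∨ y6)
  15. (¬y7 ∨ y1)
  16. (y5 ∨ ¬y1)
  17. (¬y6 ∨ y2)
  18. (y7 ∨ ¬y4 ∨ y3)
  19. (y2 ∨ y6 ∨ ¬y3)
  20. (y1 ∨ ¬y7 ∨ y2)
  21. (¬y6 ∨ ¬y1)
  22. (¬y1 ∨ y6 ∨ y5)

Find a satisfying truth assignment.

y1=False  y2=True  y3=True  y4=True  y5=False  y6=True  y7=False

Set y1 = False and propagate.
  then y6 is forced to True.
  then y7 is forced to False.
  then y4 is forced to True.
  then y5 is forced to False.
  then y2 is forced to True.
  then y3 is forced to True.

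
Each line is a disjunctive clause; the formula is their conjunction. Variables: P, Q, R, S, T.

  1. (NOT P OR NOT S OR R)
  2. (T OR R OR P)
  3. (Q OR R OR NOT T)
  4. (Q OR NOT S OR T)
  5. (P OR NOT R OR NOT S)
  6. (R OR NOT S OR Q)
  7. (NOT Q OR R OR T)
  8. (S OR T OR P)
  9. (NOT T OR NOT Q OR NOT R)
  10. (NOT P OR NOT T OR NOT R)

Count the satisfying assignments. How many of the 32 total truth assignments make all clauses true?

8

The models are:
  P=0 Q=0 R=1 S=0 T=1
  P=0 Q=1 R=0 S=0 T=1
  P=0 Q=1 R=0 S=1 T=1
  P=1 Q=0 R=0 S=0 T=0
  P=1 Q=0 R=1 S=0 T=0
  P=1 Q=1 R=0 S=0 T=1
  P=1 Q=1 R=1 S=0 T=0
  P=1 Q=1 R=1 S=1 T=0
Count: 8.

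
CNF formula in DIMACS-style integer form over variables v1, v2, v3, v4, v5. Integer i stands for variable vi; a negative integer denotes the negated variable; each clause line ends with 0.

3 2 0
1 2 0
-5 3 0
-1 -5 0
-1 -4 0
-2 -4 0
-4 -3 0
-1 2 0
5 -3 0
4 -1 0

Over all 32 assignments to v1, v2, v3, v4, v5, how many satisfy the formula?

2

The models are:
  v1=0 v2=1 v3=0 v4=0 v5=0
  v1=0 v2=1 v3=1 v4=0 v5=1
That's 2 in total.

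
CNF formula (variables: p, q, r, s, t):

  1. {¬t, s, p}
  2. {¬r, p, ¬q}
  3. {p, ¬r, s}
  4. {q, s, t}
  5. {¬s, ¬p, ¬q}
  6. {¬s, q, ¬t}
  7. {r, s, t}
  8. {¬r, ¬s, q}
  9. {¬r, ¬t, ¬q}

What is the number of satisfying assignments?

8

Satisfying assignments:
  p=F q=F r=F s=T t=F
  p=F q=T r=F s=T t=F
  p=F q=T r=F s=T t=T
  p=T q=F r=F s=F t=T
  p=T q=F r=F s=T t=F
  p=T q=F r=T s=F t=T
  p=T q=T r=F s=F t=T
  p=T q=T r=T s=F t=F
Count: 8.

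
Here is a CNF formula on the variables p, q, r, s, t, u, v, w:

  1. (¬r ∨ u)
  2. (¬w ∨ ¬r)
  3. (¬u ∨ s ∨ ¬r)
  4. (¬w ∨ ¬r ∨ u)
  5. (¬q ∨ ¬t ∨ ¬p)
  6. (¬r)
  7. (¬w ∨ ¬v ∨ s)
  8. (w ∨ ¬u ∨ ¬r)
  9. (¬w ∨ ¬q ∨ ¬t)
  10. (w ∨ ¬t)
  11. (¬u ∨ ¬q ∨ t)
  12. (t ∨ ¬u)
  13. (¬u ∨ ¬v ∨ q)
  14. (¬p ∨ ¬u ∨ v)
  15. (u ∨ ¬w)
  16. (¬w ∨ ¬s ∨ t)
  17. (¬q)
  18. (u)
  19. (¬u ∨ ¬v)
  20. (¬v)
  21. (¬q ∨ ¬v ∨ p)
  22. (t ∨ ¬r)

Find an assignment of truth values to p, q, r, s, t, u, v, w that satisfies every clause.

p=False, q=False, r=False, s=True, t=True, u=True, v=False, w=True

Check each clause:
  1. (¬r ∨ u) — ¬r is true.
  2. (¬r ∨ ¬w) — ¬r is true.
  3. (s ∨ ¬r ∨ ¬u) — s is true.
  4. (u ∨ ¬r ∨ ¬w) — ¬r is true.
  5. (¬t ∨ ¬p ∨ ¬q) — ¬q is true.
  6. (¬r) — ¬r is true.
  7. (¬v ∨ ¬w ∨ s) — ¬v is true.
  8. (¬r ∨ w ∨ ¬u) — w is true.
  9. (¬w ∨ ¬t ∨ ¬q) — ¬q is true.
  10. (w ∨ ¬t) — w is true.
  11. (¬q ∨ ¬u ∨ t) — t is true.
  12. (t ∨ ¬u) — t is true.
  13. (¬v ∨ ¬u ∨ q) — ¬v is true.
  14. (v ∨ ¬u ∨ ¬p) — ¬p is true.
  15. (u ∨ ¬w) — u is true.
  16. (t ∨ ¬w ∨ ¬s) — t is true.
  17. (¬q) — ¬q is true.
  18. (u) — u is true.
  19. (¬v ∨ ¬u) — ¬v is true.
  20. (¬v) — ¬v is true.
  21. (¬v ∨ ¬q ∨ p) — ¬v is true.
  22. (¬r ∨ t) — ¬r is true.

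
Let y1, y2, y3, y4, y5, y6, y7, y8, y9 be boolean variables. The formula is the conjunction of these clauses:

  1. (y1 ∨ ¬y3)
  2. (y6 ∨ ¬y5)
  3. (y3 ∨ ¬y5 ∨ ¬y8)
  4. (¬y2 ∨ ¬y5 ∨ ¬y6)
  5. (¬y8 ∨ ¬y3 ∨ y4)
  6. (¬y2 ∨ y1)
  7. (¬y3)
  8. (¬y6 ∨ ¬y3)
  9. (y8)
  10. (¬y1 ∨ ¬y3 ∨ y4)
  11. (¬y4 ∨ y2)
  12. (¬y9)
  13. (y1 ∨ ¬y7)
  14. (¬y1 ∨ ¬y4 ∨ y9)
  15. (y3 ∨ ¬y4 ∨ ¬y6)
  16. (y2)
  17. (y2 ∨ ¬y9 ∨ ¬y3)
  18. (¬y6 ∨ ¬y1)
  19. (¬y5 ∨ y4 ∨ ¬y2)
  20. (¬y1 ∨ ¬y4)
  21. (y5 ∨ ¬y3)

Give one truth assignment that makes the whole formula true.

y1=True, y2=True, y3=False, y4=False, y5=False, y6=False, y7=True, y8=True, y9=False

Check each clause:
  1. (¬y3 ∨ y1) — y1 is true.
  2. (y6 ∨ ¬y5) — ¬y5 is true.
  3. (y3 ∨ ¬y5 ∨ ¬y8) — ¬y5 is true.
  4. (¬y6 ∨ ¬y5 ∨ ¬y2) — ¬y6 is true.
  5. (¬y3 ∨ y4 ∨ ¬y8) — ¬y3 is true.
  6. (y1 ∨ ¬y2) — y1 is true.
  7. (¬y3) — ¬y3 is true.
  8. (¬y3 ∨ ¬y6) — ¬y6 is true.
  9. (y8) — y8 is true.
  10. (¬y1 ∨ ¬y3 ∨ y4) — ¬y3 is true.
  11. (y2 ∨ ¬y4) — y2 is true.
  12. (¬y9) — ¬y9 is true.
  13. (¬y7 ∨ y1) — y1 is true.
  14. (¬y1 ∨ ¬y4 ∨ y9) — ¬y4 is true.
  15. (y3 ∨ ¬y4 ∨ ¬y6) — ¬y6 is true.
  16. (y2) — y2 is true.
  17. (y2 ∨ ¬y3 ∨ ¬y9) — y2 is true.
  18. (¬y6 ∨ ¬y1) — ¬y6 is true.
  19. (y4 ∨ ¬y2 ∨ ¬y5) — ¬y5 is true.
  20. (¬y1 ∨ ¬y4) — ¬y4 is true.
  21. (y5 ∨ ¬y3) — ¬y3 is true.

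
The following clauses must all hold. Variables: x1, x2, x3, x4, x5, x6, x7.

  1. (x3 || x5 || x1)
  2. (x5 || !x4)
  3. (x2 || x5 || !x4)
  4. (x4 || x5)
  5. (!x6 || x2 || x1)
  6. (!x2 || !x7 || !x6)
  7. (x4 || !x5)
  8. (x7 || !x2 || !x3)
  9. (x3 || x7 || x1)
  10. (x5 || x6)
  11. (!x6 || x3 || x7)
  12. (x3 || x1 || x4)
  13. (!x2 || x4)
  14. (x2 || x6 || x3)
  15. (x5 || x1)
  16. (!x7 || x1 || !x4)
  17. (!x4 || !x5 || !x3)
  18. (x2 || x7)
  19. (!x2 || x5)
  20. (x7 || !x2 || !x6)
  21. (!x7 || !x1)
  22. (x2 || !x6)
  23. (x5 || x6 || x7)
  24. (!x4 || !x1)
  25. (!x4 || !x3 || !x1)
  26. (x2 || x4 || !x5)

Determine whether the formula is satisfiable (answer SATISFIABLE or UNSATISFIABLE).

x2 = True:
  propagation gives x4=True, x5=True, x3=False, x1=False; an empty clause results — contradiction.
x2 = False:
  propagation gives x7=True, x1=False, x6=False, x5=True; an empty clause results — contradiction.
Every branch closes, so no satisfying assignment exists.

UNSATISFIABLE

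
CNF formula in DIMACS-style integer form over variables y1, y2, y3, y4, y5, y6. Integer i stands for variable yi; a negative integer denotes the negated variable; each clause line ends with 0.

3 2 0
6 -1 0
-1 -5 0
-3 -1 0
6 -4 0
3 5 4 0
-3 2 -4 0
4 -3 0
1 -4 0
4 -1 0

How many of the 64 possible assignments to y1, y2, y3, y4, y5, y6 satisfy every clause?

3

The models are:
  y1=F y2=T y3=F y4=F y5=T y6=F
  y1=F y2=T y3=F y4=F y5=T y6=T
  y1=T y2=T y3=F y4=T y5=F y6=T
That's 3 in total.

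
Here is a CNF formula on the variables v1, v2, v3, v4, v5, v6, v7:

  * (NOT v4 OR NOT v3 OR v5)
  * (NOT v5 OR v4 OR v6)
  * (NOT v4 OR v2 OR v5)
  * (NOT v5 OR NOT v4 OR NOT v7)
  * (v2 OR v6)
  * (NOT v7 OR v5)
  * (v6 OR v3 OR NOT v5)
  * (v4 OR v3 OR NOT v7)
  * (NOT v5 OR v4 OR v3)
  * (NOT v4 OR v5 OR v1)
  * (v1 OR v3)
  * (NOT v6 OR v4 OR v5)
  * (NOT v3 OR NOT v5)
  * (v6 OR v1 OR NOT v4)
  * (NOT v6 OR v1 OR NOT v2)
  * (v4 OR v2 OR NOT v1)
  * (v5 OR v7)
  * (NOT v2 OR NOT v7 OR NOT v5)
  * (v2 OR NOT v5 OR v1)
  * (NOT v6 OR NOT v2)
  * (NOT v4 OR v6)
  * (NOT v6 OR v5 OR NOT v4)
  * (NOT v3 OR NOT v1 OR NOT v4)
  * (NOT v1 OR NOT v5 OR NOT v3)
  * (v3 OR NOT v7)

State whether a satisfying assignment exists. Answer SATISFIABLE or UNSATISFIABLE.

Branch on v1: take v1 = True.
Branch on v2: take v2 = False.
  then v6 is forced to True.
  then v4 is forced to True.
  then v5 is forced to True.
  then v7 is forced to False.
  then v3 is forced to False.
So v1 = True, v2 = False, v3 = False, v4 = True, v5 = True, v6 = True, v7 = False is a satisfying assignment.

SATISFIABLE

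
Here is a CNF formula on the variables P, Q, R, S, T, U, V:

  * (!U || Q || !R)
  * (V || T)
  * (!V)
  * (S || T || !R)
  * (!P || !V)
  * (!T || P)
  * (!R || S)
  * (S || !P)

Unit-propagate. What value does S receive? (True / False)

True

(!V) stands alone — V = False.
(T || V) with V = False leaves only T, so T = True.
(!T || P) with T = True leaves only P, so P = True.
In (S || !P), !P is now false; S must hold, so S = True.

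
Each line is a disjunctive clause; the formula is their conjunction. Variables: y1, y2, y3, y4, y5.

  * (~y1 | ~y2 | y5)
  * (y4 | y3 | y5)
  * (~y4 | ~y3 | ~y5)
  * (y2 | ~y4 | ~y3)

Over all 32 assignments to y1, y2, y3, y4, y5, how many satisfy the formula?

Case analysis on y3 and y4:
  y3=1, y4=1: remaining (y1,y2,y5) ∈ {(0,1,0)} — 1.
  y3=1, y4=0: 7 of the 8 assignments to (y1,y2,y5) work.
  y3=0, y4=1: 7 of the 8 assignments to (y1,y2,y5) work.
  y3=0, y4=0: remaining (y1,y2,y5) ∈ {(0,0,1); (0,1,1); (1,0,1); (1,1,1)} — 4.
Total: 1 + 7 + 7 + 4 = 19.

19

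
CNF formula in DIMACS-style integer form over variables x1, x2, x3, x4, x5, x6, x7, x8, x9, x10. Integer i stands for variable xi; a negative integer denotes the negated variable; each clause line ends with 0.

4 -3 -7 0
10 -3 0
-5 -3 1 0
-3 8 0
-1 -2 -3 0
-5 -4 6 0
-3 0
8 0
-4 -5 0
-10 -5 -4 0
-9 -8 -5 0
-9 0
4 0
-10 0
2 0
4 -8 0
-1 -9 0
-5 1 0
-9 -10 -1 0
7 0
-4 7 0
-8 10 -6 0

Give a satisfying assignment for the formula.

Unit propagation: (~x3) forces x3 = False.
(x8) is a unit clause, so x8 = True.
The clause (~x9) is unit: x9 must be False.
(x4) is a unit clause, so x4 = True.
(~x5) is a unit clause, so x5 = False.
(~x10) is a unit clause, so x10 = False.
(x2) is a unit clause, so x2 = True.
Unit propagation: (x7) forces x7 = True.
The clause (~x6) is unit: x6 must be False.
x1 is now unconstrained; take x1 = False.

x1=F, x2=T, x3=F, x4=T, x5=F, x6=F, x7=T, x8=T, x9=F, x10=F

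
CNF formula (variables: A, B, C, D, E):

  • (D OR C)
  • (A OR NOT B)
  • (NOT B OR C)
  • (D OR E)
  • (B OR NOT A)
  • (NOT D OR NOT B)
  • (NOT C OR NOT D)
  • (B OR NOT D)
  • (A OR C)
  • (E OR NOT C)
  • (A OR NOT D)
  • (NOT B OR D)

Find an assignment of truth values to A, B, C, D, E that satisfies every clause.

A = False  B = False  C = True  D = False  E = True

Check each clause:
  1. (C OR D) — C is true.
  2. (NOT B OR A) — NOT B is true.
  3. (C OR NOT B) — C is true.
  4. (D OR E) — E is true.
  5. (NOT A OR B) — NOT A is true.
  6. (NOT D OR NOT B) — NOT D is true.
  7. (NOT D OR NOT C) — NOT D is true.
  8. (B OR NOT D) — NOT D is true.
  9. (A OR C) — C is true.
  10. (NOT C OR E) — E is true.
  11. (A OR NOT D) — NOT D is true.
  12. (D OR NOT B) — NOT B is true.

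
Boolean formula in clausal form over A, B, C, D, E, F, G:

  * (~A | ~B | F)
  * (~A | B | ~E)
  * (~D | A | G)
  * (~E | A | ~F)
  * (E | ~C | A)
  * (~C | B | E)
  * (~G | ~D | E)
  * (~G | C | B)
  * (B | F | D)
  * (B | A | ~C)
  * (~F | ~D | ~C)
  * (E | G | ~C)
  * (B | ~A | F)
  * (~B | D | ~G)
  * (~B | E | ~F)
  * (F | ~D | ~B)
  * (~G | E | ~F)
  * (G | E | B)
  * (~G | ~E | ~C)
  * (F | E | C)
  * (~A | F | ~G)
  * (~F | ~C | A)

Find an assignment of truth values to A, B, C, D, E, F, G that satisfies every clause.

Branch on A: take A = True.
Branch on B: take B = True.
  then F is forced to True.
  then E is forced to True.
Try C = True.
  then D is forced to False.
  then G is forced to False.
Every clause has at least one true literal under this assignment.

A=T, B=T, C=T, D=F, E=T, F=T, G=F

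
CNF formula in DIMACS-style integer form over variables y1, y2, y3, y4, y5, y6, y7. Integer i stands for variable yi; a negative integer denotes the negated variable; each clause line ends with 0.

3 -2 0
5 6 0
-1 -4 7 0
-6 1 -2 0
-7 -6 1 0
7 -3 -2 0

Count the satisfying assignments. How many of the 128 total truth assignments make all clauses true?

42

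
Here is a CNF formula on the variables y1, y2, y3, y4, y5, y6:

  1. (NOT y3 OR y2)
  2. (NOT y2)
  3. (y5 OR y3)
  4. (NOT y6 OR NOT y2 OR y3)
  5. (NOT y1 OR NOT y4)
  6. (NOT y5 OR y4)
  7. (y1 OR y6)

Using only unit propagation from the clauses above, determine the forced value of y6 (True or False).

(NOT y2) stands alone — y2 = False.
From (y2 OR NOT y3) and y2 = False: y3 = False.
(y5 OR y3): since y3 = False, the clause reduces to (y5). y5 = True.
(NOT y5 OR y4): since y5 = True, the clause reduces to (y4). y4 = True.
(NOT y1 OR NOT y4): since y4 = True, the clause reduces to (NOT y1). y1 = False.
(y1 OR y6): since y1 = False, the clause reduces to (y6). y6 = True.

True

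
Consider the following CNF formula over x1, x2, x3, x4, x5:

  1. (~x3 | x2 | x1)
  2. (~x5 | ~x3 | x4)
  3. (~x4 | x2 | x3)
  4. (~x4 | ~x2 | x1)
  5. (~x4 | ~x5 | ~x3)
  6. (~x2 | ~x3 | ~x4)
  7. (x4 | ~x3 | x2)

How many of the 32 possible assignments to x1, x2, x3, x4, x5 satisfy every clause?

Split on x3, then x4.
  x3=T, x4=T: remaining (x1,x2,x5) ∈ {(T,F,F)} — 1.
  x3=T, x4=F: remaining (x1,x2,x5) ∈ {(F,T,F); (T,T,F)} — 2.
  x3=F, x4=T: remaining (x1,x2,x5) ∈ {(T,T,F); (T,T,T)} — 2.
  x3=F, x4=F: x1, x2, x5 free → 2^3 = 8.
Total: 1 + 2 + 2 + 8 = 13.

13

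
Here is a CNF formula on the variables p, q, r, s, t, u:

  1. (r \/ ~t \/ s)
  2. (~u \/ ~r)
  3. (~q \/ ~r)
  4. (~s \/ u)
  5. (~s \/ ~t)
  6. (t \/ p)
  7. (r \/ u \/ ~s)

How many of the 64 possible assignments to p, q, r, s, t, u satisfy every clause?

9

Split on r, then s.
  r=1, s=1: a clause becomes empty — 0.
  r=1, s=0: remaining (p,q,t,u) ∈ {(0,0,1,0); (1,0,0,0); (1,0,1,0)} — 3.
  r=0, s=1: remaining (p,q,t,u) ∈ {(1,0,0,1); (1,1,0,1)} — 2.
  r=0, s=0: remaining (p,q,t,u) ∈ {(1,0,0,0); (1,0,0,1); (1,1,0,0); (1,1,0,1)} — 4.
Total: 0 + 3 + 2 + 4 = 9.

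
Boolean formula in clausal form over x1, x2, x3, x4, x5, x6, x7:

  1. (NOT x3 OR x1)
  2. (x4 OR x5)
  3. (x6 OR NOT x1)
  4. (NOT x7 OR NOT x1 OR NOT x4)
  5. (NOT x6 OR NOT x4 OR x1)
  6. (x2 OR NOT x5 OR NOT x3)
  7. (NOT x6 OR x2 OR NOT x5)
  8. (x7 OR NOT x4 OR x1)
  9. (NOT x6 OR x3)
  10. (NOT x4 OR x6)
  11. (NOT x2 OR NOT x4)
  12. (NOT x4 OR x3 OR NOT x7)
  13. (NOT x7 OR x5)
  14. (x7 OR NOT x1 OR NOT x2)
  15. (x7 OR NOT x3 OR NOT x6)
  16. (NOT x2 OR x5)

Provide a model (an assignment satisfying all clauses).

x1 = True, x2 = True, x3 = True, x4 = False, x5 = True, x6 = True, x7 = True

Set x1 = True and propagate.
  then x6 is forced to True.
  then x3 is forced to True.
  then x7 is forced to True.
  then x4 is forced to False.
  then x5 is forced to True.
  then x2 is forced to True.
Check each clause:
  1. (NOT x3 OR x1) — x1 is true.
  2. (x4 OR x5) — x5 is true.
  3. (NOT x1 OR x6) — x6 is true.
  4. (NOT x7 OR NOT x4 OR NOT x1) — NOT x4 is true.
  5. (NOT x6 OR NOT x4 OR x1) — x1 is true.
  6. (NOT x5 OR NOT x3 OR x2) — x2 is true.
  7. (NOT x5 OR NOT x6 OR x2) — x2 is true.
  8. (NOT x4 OR x1 OR x7) — x1 is true.
  9. (NOT x6 OR x3) — x3 is true.
  10. (NOT x4 OR x6) — NOT x4 is true.
  11. (NOT x2 OR NOT x4) — NOT x4 is true.
  12. (NOT x7 OR x3 OR NOT x4) — x3 is true.
  13. (NOT x7 OR x5) — x5 is true.
  14. (NOT x1 OR NOT x2 OR x7) — x7 is true.
  15. (NOT x6 OR x7 OR NOT x3) — x7 is true.
  16. (x5 OR NOT x2) — x5 is true.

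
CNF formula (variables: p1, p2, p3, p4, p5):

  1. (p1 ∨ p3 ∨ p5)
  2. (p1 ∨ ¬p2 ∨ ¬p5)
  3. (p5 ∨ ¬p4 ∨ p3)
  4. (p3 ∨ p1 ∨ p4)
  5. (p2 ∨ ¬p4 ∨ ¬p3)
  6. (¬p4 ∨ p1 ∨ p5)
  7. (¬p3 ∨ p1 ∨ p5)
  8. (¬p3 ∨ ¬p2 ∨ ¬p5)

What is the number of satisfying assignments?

12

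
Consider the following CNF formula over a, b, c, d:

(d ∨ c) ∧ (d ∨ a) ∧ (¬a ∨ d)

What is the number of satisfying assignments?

8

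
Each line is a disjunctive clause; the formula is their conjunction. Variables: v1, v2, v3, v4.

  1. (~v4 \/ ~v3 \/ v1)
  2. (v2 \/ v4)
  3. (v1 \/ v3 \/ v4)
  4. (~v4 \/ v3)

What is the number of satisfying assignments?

Satisfying assignments:
  v1=F v2=T v3=T v4=F
  v1=T v2=F v3=T v4=T
  v1=T v2=T v3=F v4=F
  v1=T v2=T v3=T v4=F
  v1=T v2=T v3=T v4=T
Count: 5.

5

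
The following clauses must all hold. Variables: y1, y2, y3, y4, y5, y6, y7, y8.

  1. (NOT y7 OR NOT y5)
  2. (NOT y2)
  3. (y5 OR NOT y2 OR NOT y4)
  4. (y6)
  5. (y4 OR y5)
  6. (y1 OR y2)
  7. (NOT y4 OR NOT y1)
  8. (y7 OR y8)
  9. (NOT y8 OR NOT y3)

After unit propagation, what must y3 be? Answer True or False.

(NOT y2) stands alone — y2 = False.
Unit clause (y6) sets y6 = True.
(y1 OR y2) with y2 = False leaves only y1, so y1 = True.
(NOT y4 OR NOT y1): since y1 = True, the clause reduces to (NOT y4). y4 = False.
In (y5 OR y4), y4 is now false; y5 must hold, so y5 = True.
(NOT y7 OR NOT y5) with y5 = True leaves only NOT y7, so y7 = False.
(y7 OR y8) with y7 = False leaves only y8, so y8 = True.
In (NOT y8 OR NOT y3), NOT y8 is now false; NOT y3 must hold, so y3 = False.

False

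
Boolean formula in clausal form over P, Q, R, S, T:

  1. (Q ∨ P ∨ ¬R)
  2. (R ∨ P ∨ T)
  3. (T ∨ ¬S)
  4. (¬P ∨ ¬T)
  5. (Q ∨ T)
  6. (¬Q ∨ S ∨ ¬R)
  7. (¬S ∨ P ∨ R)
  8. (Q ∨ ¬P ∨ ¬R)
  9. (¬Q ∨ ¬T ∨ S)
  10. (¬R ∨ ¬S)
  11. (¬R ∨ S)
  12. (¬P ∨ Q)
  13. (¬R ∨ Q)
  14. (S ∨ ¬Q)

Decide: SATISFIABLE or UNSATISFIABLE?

Set P = False and propagate.
Set Q = False and propagate.
  then R is forced to False.
  then T is forced to True.
  then S is forced to False.
So P=0, Q=0, R=0, S=0, T=1 is a satisfying assignment.

SATISFIABLE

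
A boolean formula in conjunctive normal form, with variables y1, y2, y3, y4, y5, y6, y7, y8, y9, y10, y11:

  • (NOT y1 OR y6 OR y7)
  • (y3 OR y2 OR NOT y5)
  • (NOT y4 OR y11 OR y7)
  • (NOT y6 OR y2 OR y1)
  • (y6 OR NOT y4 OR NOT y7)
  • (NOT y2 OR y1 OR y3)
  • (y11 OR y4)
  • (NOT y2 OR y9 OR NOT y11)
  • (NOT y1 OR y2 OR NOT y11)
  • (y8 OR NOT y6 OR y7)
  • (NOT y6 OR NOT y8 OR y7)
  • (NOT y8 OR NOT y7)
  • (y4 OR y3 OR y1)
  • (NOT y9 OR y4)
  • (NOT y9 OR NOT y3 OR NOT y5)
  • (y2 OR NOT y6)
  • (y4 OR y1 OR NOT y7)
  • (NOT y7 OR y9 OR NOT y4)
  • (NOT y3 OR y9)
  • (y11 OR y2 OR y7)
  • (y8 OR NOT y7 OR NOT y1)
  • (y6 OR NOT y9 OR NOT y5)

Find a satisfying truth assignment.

y1=False, y2=True, y3=True, y4=True, y5=False, y6=False, y7=False, y8=True, y9=True, y10=True, y11=True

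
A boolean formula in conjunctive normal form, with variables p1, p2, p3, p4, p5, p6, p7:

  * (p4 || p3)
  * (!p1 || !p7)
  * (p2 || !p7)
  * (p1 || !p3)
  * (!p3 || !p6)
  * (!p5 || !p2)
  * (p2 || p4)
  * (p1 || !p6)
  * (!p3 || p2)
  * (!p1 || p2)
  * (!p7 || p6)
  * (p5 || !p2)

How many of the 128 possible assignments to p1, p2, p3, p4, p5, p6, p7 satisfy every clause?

2

The models are:
  p1=F p2=F p3=F p4=T p5=F p6=F p7=F
  p1=F p2=F p3=F p4=T p5=T p6=F p7=F
Count: 2.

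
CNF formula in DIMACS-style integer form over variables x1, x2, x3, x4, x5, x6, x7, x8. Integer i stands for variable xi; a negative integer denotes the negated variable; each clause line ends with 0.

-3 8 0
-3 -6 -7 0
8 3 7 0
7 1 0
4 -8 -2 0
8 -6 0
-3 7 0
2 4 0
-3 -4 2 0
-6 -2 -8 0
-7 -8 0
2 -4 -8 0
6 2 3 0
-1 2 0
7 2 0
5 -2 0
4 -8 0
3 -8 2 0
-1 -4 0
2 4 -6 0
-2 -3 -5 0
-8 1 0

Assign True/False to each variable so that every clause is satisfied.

x1 = 0, x2 = 1, x3 = 0, x4 = 0, x5 = 1, x6 = 0, x7 = 1, x8 = 0

Check each clause:
  1. (x8 ∨ ¬x3) — ¬x3 is true.
  2. (¬x3 ∨ ¬x6 ∨ ¬x7) — ¬x6 is true.
  3. (x8 ∨ x3 ∨ x7) — x7 is true.
  4. (x7 ∨ x1) — x7 is true.
  5. (¬x8 ∨ x4 ∨ ¬x2) — ¬x8 is true.
  6. (¬x6 ∨ x8) — ¬x6 is true.
  7. (¬x3 ∨ x7) — ¬x3 is true.
  8. (x4 ∨ x2) — x2 is true.
  9. (¬x3 ∨ ¬x4 ∨ x2) — x2 is true.
  10. (¬x8 ∨ ¬x2 ∨ ¬x6) — ¬x8 is true.
  11. (¬x8 ∨ ¬x7) — ¬x8 is true.
  12. (¬x8 ∨ x2 ∨ ¬x4) — ¬x8 is true.
  13. (x6 ∨ x2 ∨ x3) — x2 is true.
  14. (¬x1 ∨ x2) — x2 is true.
  15. (x7 ∨ x2) — x2 is true.
  16. (x5 ∨ ¬x2) — x5 is true.
  17. (x4 ∨ ¬x8) — ¬x8 is true.
  18. (¬x8 ∨ x2 ∨ x3) — ¬x8 is true.
  19. (¬x4 ∨ ¬x1) — ¬x4 is true.
  20. (x4 ∨ x2 ∨ ¬x6) — x2 is true.
  21. (¬x5 ∨ ¬x3 ∨ ¬x2) — ¬x3 is true.
  22. (¬x8 ∨ x1) — ¬x8 is true.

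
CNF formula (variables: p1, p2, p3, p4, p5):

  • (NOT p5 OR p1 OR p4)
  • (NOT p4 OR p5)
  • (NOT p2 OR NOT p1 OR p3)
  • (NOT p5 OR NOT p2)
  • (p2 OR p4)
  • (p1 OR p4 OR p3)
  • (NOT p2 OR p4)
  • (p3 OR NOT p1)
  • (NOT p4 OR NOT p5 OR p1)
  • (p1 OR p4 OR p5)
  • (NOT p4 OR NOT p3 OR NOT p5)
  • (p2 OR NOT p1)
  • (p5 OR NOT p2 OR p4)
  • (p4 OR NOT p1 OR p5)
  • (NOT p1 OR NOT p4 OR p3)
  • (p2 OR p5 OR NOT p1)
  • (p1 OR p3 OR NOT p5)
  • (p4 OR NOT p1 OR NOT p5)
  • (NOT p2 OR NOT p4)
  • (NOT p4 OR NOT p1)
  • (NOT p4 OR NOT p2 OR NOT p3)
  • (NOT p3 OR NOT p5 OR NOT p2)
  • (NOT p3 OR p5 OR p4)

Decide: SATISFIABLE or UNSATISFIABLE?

p4 = True:
  propagation gives p5=True, p2=False, p1=True; an empty clause results — contradiction.
p4 = False:
  propagation gives p2=True; an empty clause results — contradiction.
Every branch closes, so no satisfying assignment exists.

UNSATISFIABLE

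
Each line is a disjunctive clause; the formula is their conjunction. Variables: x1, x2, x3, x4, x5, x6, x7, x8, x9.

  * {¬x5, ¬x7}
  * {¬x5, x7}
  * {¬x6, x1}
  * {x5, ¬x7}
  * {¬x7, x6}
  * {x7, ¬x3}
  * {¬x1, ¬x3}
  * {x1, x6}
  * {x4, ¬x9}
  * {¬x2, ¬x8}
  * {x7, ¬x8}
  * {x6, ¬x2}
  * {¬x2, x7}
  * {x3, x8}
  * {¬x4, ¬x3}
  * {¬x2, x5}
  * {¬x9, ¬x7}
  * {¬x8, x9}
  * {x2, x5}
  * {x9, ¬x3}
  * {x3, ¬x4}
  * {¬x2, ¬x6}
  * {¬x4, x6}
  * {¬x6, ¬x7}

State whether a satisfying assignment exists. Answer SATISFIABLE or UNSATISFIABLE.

UNSATISFIABLE

x7 = True:
  propagation gives x5=False; an empty clause results — contradiction.
x7 = False:
  propagation gives x5=False, x3=False, x8=False; an empty clause results — contradiction.
Every branch closes, so no satisfying assignment exists.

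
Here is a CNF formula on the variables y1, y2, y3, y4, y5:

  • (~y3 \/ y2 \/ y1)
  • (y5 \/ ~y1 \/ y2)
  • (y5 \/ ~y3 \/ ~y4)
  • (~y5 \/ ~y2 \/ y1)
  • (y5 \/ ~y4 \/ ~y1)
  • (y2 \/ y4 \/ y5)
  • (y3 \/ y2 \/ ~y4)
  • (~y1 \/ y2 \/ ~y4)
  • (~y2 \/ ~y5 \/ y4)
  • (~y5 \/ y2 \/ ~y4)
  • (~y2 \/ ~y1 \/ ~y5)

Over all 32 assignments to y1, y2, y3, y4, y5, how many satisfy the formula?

Satisfying assignments:
  y1=F y2=F y3=F y4=F y5=T
  y1=F y2=T y3=F y4=F y5=F
  y1=F y2=T y3=F y4=T y5=F
  y1=F y2=T y3=T y4=F y5=F
  y1=T y2=F y3=F y4=F y5=T
  y1=T y2=F y3=T y4=F y5=T
  y1=T y2=T y3=F y4=F y5=F
  y1=T y2=T y3=T y4=F y5=F
Count: 8.

8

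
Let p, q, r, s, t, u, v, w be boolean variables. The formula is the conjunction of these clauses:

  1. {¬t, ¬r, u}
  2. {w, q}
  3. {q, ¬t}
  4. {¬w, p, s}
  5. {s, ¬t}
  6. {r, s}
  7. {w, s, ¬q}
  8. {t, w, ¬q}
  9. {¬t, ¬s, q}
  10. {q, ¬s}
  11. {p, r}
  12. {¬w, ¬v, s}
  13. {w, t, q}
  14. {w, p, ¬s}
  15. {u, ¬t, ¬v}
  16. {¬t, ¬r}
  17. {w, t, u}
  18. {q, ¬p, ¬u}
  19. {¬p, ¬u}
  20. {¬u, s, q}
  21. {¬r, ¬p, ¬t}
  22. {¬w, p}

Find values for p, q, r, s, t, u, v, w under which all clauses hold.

p = T, q = T, r = F, s = T, t = F, u = F, v = T, w = T

Check each clause:
  1. {¬t, u, ¬r} — ¬t is true.
  2. {w, q} — w is true.
  3. {q, ¬t} — q is true.
  4. {¬w, p, s} — p is true.
  5. {¬t, s} — ¬t is true.
  6. {s, r} — s is true.
  7. {s, ¬q, w} — w is true.
  8. {t, ¬q, w} — w is true.
  9. {¬t, q, ¬s} — q is true.
  10. {q, ¬s} — q is true.
  11. {p, r} — p is true.
  12. {s, ¬w, ¬v} — s is true.
  13. {t, w, q} — w is true.
  14. {p, ¬s, w} — w is true.
  15. {¬v, u, ¬t} — ¬t is true.
  16. {¬r, ¬t} — ¬t is true.
  17. {t, w, u} — w is true.
  18. {¬p, ¬u, q} — ¬u is true.
  19. {¬p, ¬u} — ¬u is true.
  20. {¬u, s, q} — ¬u is true.
  21. {¬p, ¬r, ¬t} — ¬t is true.
  22. {¬w, p} — p is true.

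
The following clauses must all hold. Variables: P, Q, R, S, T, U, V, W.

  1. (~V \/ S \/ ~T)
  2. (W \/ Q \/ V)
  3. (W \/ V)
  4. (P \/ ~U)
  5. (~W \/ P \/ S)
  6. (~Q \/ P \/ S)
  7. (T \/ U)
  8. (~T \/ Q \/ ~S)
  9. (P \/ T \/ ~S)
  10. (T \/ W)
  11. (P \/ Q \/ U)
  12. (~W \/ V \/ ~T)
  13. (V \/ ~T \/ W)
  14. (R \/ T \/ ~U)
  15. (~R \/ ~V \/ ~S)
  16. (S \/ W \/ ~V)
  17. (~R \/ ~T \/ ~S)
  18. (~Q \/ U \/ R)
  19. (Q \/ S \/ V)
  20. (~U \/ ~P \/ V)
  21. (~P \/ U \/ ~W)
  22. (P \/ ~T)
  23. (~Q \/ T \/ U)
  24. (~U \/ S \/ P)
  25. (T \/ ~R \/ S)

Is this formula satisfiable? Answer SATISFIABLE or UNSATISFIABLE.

Try P = True.
The remaining clauses are satisfied by Q = True, R = False, S = True, T = True, U = True, V = True, W = True.
So P=True, Q=True, R=False, S=True, T=True, U=True, V=True, W=True is a satisfying assignment.

SATISFIABLE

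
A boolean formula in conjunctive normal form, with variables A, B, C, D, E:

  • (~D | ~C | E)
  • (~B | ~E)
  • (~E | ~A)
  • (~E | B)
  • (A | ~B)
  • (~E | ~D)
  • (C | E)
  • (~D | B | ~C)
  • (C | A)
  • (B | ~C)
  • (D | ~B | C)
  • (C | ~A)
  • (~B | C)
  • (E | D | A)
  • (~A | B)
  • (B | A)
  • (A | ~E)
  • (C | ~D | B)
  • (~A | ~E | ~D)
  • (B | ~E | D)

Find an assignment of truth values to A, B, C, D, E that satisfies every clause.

Set A = True and propagate.
  then E is forced to False.
  then C is forced to True.
  then D is forced to False.
  then B is forced to True.

A = 1  B = 1  C = 1  D = 0  E = 0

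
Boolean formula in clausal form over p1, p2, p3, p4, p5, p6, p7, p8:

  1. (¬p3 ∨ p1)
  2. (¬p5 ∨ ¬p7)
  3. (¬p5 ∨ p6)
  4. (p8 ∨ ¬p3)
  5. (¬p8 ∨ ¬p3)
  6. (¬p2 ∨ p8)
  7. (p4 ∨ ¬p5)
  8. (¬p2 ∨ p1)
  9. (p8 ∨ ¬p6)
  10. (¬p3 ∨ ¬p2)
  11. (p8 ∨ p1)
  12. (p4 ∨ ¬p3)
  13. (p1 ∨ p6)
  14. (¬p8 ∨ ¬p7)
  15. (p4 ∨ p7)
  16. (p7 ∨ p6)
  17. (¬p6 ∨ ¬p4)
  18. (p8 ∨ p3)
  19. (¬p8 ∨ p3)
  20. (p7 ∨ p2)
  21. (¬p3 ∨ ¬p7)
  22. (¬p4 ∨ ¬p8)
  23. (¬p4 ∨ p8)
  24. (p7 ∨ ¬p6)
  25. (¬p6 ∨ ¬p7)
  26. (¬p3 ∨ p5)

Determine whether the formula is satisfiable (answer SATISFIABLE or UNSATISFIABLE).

UNSATISFIABLE

p8 = True:
  propagation gives p3=False; an empty clause results — contradiction.
p8 = False:
  propagation gives p3=False; an empty clause results — contradiction.
Every branch closes, so no satisfying assignment exists.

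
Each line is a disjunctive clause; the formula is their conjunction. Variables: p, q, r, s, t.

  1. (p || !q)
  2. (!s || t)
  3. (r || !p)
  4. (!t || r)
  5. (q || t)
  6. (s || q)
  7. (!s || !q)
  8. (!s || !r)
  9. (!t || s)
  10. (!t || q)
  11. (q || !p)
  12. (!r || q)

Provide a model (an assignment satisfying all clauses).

p = T, q = T, r = T, s = F, t = F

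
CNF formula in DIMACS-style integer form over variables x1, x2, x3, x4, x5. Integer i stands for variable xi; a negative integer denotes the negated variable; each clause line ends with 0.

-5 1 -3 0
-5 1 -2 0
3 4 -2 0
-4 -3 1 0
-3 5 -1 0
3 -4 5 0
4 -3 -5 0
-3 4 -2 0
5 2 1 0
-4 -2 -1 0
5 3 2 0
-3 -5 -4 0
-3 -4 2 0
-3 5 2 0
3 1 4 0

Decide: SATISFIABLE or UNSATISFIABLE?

SATISFIABLE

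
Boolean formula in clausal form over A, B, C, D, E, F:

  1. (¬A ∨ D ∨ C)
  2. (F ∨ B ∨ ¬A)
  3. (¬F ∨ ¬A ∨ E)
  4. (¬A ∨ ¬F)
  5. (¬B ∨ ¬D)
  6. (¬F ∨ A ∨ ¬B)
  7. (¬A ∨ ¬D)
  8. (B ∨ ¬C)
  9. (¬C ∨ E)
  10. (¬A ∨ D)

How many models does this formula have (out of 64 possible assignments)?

11

Split on A, then B.
  A=T, B=T: a clause becomes empty — 0.
  A=T, B=F: a clause becomes empty — 0.
  A=F, B=T: remaining (C,D,E,F) ∈ {(F,F,F,F); (F,F,T,F); (T,F,T,F)} — 3.
  A=F, B=F: forces C=F; D, E, F free → 2^3 = 8.
Total: 0 + 0 + 3 + 8 = 11.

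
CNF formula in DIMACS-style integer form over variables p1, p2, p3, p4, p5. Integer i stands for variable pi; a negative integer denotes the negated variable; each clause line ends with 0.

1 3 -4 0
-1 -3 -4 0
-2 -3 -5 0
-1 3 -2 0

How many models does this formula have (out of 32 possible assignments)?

17

Split on p3, then p1.
  p3=1, p1=1: remaining (p2,p4,p5) ∈ {(0,0,0); (0,0,1); (1,0,0)} — 3.
  p3=1, p1=0: p4 free; 3 ways for (p2,p5) × 2^1 = 6.
  p3=0, p1=1: remaining (p2,p4,p5) ∈ {(0,0,0); (0,0,1); (0,1,0); (0,1,1)} — 4.
  p3=0, p1=0: remaining (p2,p4,p5) ∈ {(0,0,0); (0,0,1); (1,0,0); (1,0,1)} — 4.
Total: 3 + 6 + 4 + 4 = 17.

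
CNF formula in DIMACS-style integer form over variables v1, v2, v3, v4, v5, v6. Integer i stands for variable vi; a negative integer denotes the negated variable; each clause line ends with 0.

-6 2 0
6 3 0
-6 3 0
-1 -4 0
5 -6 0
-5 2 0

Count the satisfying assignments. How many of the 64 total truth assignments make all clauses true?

12

Split on v6, then v2.
  v6=1, v2=1: remaining (v1,v3,v4,v5) ∈ {(0,1,0,1); (0,1,1,1); (1,1,0,1)} — 3.
  v6=1, v2=0: a clause becomes empty — 0.
  v6=0, v2=1: v5 free; 3 ways for (v1,v3,v4) × 2^1 = 6.
  v6=0, v2=0: remaining (v1,v3,v4,v5) ∈ {(0,1,0,0); (0,1,1,0); (1,1,0,0)} — 3.
Total: 3 + 0 + 6 + 3 = 12.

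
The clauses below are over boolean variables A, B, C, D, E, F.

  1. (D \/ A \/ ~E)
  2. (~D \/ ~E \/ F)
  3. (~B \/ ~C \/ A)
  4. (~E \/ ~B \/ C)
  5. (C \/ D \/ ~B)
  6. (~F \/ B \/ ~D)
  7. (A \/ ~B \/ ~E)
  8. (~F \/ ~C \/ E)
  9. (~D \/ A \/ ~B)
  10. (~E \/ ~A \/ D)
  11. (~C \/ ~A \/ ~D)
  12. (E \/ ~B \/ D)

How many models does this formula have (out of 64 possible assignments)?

Case analysis on D and B:
  D=1, B=1: remaining (A,C,E,F) ∈ {(1,0,0,0); (1,0,0,1)} — 2.
  D=1, B=0: remaining (A,C,E,F) ∈ {(0,0,0,0); (0,1,0,0); (1,0,0,0)} — 3.
  D=0, B=1: a clause becomes empty — 0.
  D=0, B=0: A free; 3 ways for (C,E,F) × 2^1 = 6.
Total: 2 + 3 + 0 + 6 = 11.

11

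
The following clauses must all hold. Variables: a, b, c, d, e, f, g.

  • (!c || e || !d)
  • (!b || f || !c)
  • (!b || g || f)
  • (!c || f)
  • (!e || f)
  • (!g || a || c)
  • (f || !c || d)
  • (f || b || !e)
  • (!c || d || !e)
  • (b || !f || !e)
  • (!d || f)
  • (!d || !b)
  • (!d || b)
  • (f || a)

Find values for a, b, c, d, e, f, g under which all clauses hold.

Try a = False.
  then f is forced to True.
The remaining clauses are satisfied by b = True, c = True, d = False, e = False, g = True.
Check each clause:
  1. (!c || !d || e) — !d is true.
  2. (!c || f || !b) — f is true.
  3. (!b || g || f) — f is true.
  4. (f || !c) — f is true.
  5. (f || !e) — !e is true.
  6. (!g || c || a) — c is true.
  7. (d || !c || f) — f is true.
  8. (f || !e || b) — b is true.
  9. (!e || d || !c) — !e is true.
  10. (!f || !e || b) — b is true.
  11. (!d || f) — !d is true.
  12. (!d || !b) — !d is true.
  13. (b || !d) — b is true.
  14. (f || a) — f is true.

a=F  b=T  c=T  d=F  e=F  f=T  g=T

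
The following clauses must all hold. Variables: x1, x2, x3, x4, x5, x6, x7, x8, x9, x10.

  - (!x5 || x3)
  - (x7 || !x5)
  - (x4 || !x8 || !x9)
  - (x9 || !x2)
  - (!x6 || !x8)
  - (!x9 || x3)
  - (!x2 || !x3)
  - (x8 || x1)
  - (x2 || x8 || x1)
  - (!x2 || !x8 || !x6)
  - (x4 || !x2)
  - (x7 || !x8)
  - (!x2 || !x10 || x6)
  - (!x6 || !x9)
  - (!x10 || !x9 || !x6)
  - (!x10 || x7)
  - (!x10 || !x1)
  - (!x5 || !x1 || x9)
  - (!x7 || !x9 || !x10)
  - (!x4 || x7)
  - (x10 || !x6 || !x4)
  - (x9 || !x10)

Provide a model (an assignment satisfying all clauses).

Branch on x1: take x1 = True.
  then x10 is forced to False.
Branch on x2: take x2 = False.
For the remaining variables, x3 = True, x4 = True, x5 = True, x6 = False, x7 = True, x8 = True, x9 = True works.

x1=T  x2=F  x3=T  x4=T  x5=T  x6=F  x7=T  x8=T  x9=T  x10=F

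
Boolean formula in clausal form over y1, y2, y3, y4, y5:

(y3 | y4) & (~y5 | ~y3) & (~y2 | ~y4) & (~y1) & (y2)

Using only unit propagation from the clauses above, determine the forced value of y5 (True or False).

False

(~y1) stands alone — y1 = False.
Unit clause (y2) sets y2 = True.
(~y2 | ~y4) with y2 = True leaves only ~y4, so y4 = False.
(y4 | y3): since y4 = False, the clause reduces to (y3). y3 = True.
In (~y5 | ~y3), ~y3 is now false; ~y5 must hold, so y5 = False.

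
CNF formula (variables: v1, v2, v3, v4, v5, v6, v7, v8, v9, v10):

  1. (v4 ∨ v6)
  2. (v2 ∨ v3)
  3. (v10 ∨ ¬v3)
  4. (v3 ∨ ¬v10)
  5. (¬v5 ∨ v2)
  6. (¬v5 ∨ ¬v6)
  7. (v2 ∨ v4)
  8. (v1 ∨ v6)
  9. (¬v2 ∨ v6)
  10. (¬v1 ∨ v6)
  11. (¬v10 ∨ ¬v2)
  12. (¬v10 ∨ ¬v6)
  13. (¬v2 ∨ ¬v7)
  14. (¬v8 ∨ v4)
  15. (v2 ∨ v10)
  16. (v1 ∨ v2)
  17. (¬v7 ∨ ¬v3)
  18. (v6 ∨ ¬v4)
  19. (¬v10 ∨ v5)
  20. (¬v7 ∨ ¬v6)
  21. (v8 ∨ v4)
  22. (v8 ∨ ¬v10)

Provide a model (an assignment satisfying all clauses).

v1=False, v2=True, v3=False, v4=True, v5=False, v6=True, v7=False, v8=False, v9=True, v10=False

v7 occurs only negated in the remaining clauses — set v7 = False.
Branch on v1: take v1 = False.
  then v6 is forced to True.
  then v5 is forced to False.
  then v10 is forced to False.
  then v3 is forced to False.
  then v2 is forced to True.
For the remaining variables, v4 = True, v8 = False, v9 = True works.
Every clause has at least one true literal under this assignment.
Check each clause:
  1. (v4 ∨ v6) — v4 is true.
  2. (v2 ∨ v3) — v2 is true.
  3. (¬v3 ∨ v10) — ¬v3 is true.
  4. (v3 ∨ ¬v10) — ¬v10 is true.
  5. (v2 ∨ ¬v5) — v2 is true.
  6. (¬v5 ∨ ¬v6) — ¬v5 is true.
  7. (v4 ∨ v2) — v2 is true.
  8. (v1 ∨ v6) — v6 is true.
  9. (¬v2 ∨ v6) — v6 is true.
  10. (¬v1 ∨ v6) — v6 is true.
  11. (¬v10 ∨ ¬v2) — ¬v10 is true.
  12. (¬v6 ∨ ¬v10) — ¬v10 is true.
  13. (¬v2 ∨ ¬v7) — ¬v7 is true.
  14. (¬v8 ∨ v4) — ¬v8 is true.
  15. (v2 ∨ v10) — v2 is true.
  16. (v2 ∨ v1) — v2 is true.
  17. (¬v7 ∨ ¬v3) — ¬v7 is true.
  18. (v6 ∨ ¬v4) — v6 is true.
  19. (¬v10 ∨ v5) — ¬v10 is true.
  20. (¬v7 ∨ ¬v6) — ¬v7 is true.
  21. (v8 ∨ v4) — v4 is true.
  22. (v8 ∨ ¬v10) — ¬v10 is true.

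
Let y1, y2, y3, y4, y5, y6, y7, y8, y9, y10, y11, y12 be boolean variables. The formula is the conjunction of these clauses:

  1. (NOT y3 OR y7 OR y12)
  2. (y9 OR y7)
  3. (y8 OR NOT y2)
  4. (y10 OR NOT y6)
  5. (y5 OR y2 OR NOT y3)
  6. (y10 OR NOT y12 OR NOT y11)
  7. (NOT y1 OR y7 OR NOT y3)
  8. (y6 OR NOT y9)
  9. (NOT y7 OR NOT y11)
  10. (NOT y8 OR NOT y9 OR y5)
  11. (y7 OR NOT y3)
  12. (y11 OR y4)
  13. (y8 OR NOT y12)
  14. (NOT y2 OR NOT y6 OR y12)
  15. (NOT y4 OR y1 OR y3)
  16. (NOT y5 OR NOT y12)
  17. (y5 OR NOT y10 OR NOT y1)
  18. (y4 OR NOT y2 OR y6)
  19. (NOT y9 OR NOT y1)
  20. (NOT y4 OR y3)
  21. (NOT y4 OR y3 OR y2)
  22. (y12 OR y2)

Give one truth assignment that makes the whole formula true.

Set y1 = False and propagate.
Try y2 = True.
  then y8 is forced to True.
For the remaining variables, y3 = True, y4 = True, y5 = False, y6 = False, y7 = True, y9 = False, y10 = False, y11 = False, y12 = True works.

y1=False, y2=True, y3=True, y4=True, y5=False, y6=False, y7=True, y8=True, y9=False, y10=False, y11=False, y12=True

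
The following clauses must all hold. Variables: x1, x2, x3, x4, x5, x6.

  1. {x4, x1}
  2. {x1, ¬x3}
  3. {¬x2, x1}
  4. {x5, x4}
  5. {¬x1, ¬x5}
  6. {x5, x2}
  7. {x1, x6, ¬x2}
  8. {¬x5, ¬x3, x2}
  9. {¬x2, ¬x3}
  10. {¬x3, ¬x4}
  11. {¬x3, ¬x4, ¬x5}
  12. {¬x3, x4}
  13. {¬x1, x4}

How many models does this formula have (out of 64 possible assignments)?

Satisfying assignments:
  x1=0 x2=0 x3=0 x4=1 x5=1 x6=0
  x1=0 x2=0 x3=0 x4=1 x5=1 x6=1
  x1=1 x2=1 x3=0 x4=1 x5=0 x6=0
  x1=1 x2=1 x3=0 x4=1 x5=0 x6=1
Count: 4.

4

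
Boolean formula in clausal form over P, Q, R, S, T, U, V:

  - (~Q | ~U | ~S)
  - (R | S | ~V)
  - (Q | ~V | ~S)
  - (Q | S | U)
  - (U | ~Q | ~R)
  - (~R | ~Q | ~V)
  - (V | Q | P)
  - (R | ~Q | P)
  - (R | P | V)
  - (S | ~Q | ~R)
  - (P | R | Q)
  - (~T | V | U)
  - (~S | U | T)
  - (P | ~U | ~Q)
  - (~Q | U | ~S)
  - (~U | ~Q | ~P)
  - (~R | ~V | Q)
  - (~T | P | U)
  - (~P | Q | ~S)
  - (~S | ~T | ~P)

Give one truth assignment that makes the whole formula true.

Set P = True and propagate.
Try Q = False.
  then S is forced to False.
  then U is forced to True.
The remaining clauses are satisfied by R = False, T = False, V = False.

P=T, Q=F, R=F, S=F, T=F, U=T, V=F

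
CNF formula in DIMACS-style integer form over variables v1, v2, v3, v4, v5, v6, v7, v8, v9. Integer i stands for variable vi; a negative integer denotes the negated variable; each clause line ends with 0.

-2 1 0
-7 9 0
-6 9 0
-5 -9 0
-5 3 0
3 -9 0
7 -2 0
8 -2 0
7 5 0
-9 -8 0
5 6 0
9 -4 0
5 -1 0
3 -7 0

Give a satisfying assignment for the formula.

v1 = F, v2 = F, v3 = T, v4 = F, v5 = T, v6 = F, v7 = F, v8 = F, v9 = F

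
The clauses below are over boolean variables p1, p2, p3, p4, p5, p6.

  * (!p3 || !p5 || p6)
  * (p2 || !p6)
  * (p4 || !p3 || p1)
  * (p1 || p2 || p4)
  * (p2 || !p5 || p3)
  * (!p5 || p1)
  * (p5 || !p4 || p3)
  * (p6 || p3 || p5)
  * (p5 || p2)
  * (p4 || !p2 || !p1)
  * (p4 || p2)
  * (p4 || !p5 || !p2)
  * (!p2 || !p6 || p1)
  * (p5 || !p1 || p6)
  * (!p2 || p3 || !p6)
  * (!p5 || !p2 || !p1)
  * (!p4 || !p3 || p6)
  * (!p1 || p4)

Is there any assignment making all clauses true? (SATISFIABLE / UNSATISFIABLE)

SATISFIABLE

Try p1 = True.
  then p4 is forced to True.
Branch on p2: take p2 = True.
  then p5 is forced to False.
  then p3 is forced to True.
  then p6 is forced to True.
Every clause has at least one true literal under this assignment.
So p1=1, p2=1, p3=1, p4=1, p5=0, p6=1 is a satisfying assignment.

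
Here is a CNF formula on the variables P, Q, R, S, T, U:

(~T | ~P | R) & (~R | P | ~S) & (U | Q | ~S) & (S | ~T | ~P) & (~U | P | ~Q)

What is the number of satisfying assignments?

33

Split on P, then S.
  P=T, S=T: 9 of the 16 assignments to (Q,R,T,U) work.
  P=T, S=F: forces T=F; Q, R, U free → 2^3 = 8.
  P=F, S=T: remaining (Q,R,T,U) ∈ {(F,F,F,T); (F,F,T,T); (T,F,F,F); (T,F,T,F)} — 4.
  P=F, S=F: R, T free; 3 ways for (Q,U) × 2^2 = 12.
Total: 9 + 8 + 4 + 12 = 33.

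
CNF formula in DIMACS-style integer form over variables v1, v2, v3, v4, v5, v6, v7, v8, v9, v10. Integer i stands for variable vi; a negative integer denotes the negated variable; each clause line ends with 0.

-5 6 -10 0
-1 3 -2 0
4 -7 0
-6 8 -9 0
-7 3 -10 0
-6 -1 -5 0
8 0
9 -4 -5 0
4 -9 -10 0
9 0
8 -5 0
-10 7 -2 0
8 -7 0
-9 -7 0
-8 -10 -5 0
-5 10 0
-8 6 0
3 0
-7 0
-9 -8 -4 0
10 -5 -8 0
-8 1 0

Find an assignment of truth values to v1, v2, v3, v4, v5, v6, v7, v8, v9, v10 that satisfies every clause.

v1=T, v2=F, v3=T, v4=F, v5=F, v6=T, v7=F, v8=T, v9=T, v10=F

The clause (v8) is unit: v8 must be True.
(v9) is a unit clause, so v9 = True.
The clause (¬v7) is unit: v7 must be False.
The clause (v6) is unit: v6 must be True.
The clause (v3) is unit: v3 must be True.
The clause (¬v4) is unit: v4 must be False.
(¬v10) is a unit clause, so v10 = False.
The clause (¬v5) is unit: v5 must be False.
Unit propagation: (v1) forces v1 = True.
v2 is now unconstrained; take v2 = False.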